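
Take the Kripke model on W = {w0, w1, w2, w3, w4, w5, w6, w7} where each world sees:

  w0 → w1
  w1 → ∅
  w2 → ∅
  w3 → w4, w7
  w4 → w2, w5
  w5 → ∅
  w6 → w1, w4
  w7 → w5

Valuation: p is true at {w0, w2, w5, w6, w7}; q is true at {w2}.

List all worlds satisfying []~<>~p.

{w0, w1, w2, w3, w4, w5, w6, w7}

w0: successors {w1}; ~<>~p there: w1:T. ✓
w1: no successors, so []~<>~p holds vacuously. ✓
w2: no successors, so []~<>~p holds vacuously. ✓
w3: successors {w4, w7}; ~<>~p there: w4:T, w7:T. ✓
w4: successors {w2, w5}; ~<>~p there: w2:T, w5:T. ✓
w5: no successors, so []~<>~p holds vacuously. ✓
w6: successors {w1, w4}; ~<>~p there: w1:T, w4:T. ✓
w7: successors {w5}; ~<>~p there: w5:T. ✓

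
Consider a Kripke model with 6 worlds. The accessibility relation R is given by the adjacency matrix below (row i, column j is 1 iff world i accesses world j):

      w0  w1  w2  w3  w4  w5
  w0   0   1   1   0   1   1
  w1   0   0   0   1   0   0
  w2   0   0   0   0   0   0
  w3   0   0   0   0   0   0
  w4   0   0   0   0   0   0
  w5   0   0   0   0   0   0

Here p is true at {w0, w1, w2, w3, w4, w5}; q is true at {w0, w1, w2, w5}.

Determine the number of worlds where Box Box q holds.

5

w0: successors {w1, w2, w4, w5}; Box q there: w1:F, w2:T, w4:T, w5:T. ✗
w1: successors {w3}; Box q there: w3:T. ✓
w2: no successors, so Box Box q holds vacuously. ✓
w3: no successors, so Box Box q holds vacuously. ✓
w4: no successors, so Box Box q holds vacuously. ✓
w5: no successors, so Box Box q holds vacuously. ✓
Satisfying worlds: {w1, w2, w3, w4, w5}.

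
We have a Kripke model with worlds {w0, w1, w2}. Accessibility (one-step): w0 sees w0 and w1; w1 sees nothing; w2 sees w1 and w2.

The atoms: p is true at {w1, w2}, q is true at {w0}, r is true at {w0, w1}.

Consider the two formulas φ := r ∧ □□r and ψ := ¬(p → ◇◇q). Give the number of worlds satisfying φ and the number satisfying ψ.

2 and 2

For r ∧ □□r:
w0: r is T, □□r is T. ✓
w1: r is T, □□r is T. ✓
w2: r is F, □□r is F. ✗
— 2 worlds.
For ¬(p → ◇◇q):
w0: p → ◇◇q is T. ✗
w1: p → ◇◇q is F. ✓
w2: p → ◇◇q is F. ✓
— 2 worlds.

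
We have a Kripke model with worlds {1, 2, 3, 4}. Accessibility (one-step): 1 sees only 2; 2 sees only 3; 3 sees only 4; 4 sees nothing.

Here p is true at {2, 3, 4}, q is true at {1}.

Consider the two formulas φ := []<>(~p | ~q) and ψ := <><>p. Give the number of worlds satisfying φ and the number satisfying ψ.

3 and 2

For []<>(~p | ~q):
1: successors {2}; <>(~p | ~q) there: 2:T. ✓
2: successors {3}; <>(~p | ~q) there: 3:T. ✓
3: successors {4}; <>(~p | ~q) there: 4:F. ✗
4: no successors, so []<>(~p | ~q) holds vacuously. ✓
— 3 worlds.
For <><>p:
1: successors {2}; <>p there: 2:T. ✓
2: successors {3}; <>p there: 3:T. ✓
3: successors {4}; <>p there: 4:F. ✗
4: no successors, so <><>p fails. ✗
— 2 worlds.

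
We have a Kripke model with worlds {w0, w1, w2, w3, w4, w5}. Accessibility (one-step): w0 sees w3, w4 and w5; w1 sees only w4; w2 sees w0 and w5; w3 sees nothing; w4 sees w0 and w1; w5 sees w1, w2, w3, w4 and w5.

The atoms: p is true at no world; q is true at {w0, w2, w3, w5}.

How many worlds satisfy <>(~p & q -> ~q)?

w0: successors {w3, w4, w5}; ~p & q -> ~q there: w3:F, w4:T, w5:F. ✓
w1: successors {w4}; ~p & q -> ~q there: w4:T. ✓
w2: successors {w0, w5}; ~p & q -> ~q there: w0:F, w5:F. ✗
w3: no successors, so <>(~p & q -> ~q) fails. ✗
w4: successors {w0, w1}; ~p & q -> ~q there: w0:F, w1:T. ✓
w5: successors {w1, w2, w3, w4, w5}; ~p & q -> ~q there: w1:T, w2:F, w3:F, w4:T, w5:F. ✓
Satisfying worlds: {w0, w1, w4, w5}.

4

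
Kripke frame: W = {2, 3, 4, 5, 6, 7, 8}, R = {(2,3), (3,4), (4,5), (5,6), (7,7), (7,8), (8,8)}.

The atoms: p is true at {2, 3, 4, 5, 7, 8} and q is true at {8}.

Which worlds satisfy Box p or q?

{2, 3, 4, 6, 7, 8}

2: Box p is T, q is F. ✓
3: Box p is T, q is F. ✓
4: Box p is T, q is F. ✓
5: Box p is F, q is F. ✗
6: Box p is T, q is F. ✓
7: Box p is T, q is F. ✓
8: Box p is T, q is T. ✓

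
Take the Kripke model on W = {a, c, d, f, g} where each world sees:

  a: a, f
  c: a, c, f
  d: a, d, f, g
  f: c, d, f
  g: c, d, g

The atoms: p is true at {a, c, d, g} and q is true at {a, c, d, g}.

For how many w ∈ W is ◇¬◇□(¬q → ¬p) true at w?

a: successors {a, f}; ¬◇□(¬q → ¬p) there: a:F, f:F. ✗
c: successors {a, c, f}; ¬◇□(¬q → ¬p) there: a:F, c:F, f:F. ✗
d: successors {a, d, f, g}; ¬◇□(¬q → ¬p) there: a:F, d:F, f:F, g:F. ✗
f: successors {c, d, f}; ¬◇□(¬q → ¬p) there: c:F, d:F, f:F. ✗
g: successors {c, d, g}; ¬◇□(¬q → ¬p) there: c:F, d:F, g:F. ✗
Satisfying worlds: ∅.

0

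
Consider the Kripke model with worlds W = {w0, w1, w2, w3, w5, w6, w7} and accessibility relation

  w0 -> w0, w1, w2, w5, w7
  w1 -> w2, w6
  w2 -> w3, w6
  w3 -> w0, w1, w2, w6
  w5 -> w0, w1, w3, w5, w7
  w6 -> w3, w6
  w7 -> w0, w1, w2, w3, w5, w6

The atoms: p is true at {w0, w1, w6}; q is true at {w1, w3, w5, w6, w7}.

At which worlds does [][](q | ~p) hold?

w0: successors {w0, w1, w2, w5, w7}; [](q | ~p) there: w0:F, w1:T, w2:T, w5:F, w7:F. ✗
w1: successors {w2, w6}; [](q | ~p) there: w2:T, w6:T. ✓
w2: successors {w3, w6}; [](q | ~p) there: w3:F, w6:T. ✗
w3: successors {w0, w1, w2, w6}; [](q | ~p) there: w0:F, w1:T, w2:T, w6:T. ✗
w5: successors {w0, w1, w3, w5, w7}; [](q | ~p) there: w0:F, w1:T, w3:F, w5:F, w7:F. ✗
w6: successors {w3, w6}; [](q | ~p) there: w3:F, w6:T. ✗
w7: successors {w0, w1, w2, w3, w5, w6}; [](q | ~p) there: w0:F, w1:T, w2:T, w3:F, w5:F, w6:T. ✗

{w1}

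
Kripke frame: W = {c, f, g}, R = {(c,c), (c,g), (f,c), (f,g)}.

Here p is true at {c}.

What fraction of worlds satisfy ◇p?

c: successors {c, g}; p there: c:T, g:F. ✓
f: successors {c, g}; p there: c:T, g:F. ✓
g: no successors, so ◇p fails. ✗
That's 2 of 3 worlds, so 2/3.

2/3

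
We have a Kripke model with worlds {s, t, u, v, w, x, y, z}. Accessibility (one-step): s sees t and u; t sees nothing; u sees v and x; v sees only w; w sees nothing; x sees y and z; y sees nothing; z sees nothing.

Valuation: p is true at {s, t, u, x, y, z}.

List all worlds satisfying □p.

s: successors {t, u}; p there: t:T, u:T. ✓
t: no successors, so □p holds vacuously. ✓
u: successors {v, x}; p there: v:F, x:T. ✗
v: successors {w}; p there: w:F. ✗
w: no successors, so □p holds vacuously. ✓
x: successors {y, z}; p there: y:T, z:T. ✓
y: no successors, so □p holds vacuously. ✓
z: no successors, so □p holds vacuously. ✓

{s, t, w, x, y, z}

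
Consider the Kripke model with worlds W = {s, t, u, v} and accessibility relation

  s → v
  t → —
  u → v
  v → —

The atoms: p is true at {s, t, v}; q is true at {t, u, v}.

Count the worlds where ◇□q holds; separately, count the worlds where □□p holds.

For ◇□q:
s: successors {v}; □q there: v:T. ✓
t: no successors, so ◇□q fails. ✗
u: successors {v}; □q there: v:T. ✓
v: no successors, so ◇□q fails. ✗
— 2 worlds.
For □□p:
s: successors {v}; □p there: v:T. ✓
t: no successors, so □□p holds vacuously. ✓
u: successors {v}; □p there: v:T. ✓
v: no successors, so □□p holds vacuously. ✓
— 4 worlds.

2 and 4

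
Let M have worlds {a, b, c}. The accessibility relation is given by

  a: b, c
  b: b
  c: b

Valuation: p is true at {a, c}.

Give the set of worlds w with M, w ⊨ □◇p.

∅

a: successors {b, c}; ◇p there: b:F, c:F. ✗
b: successors {b}; ◇p there: b:F. ✗
c: successors {b}; ◇p there: b:F. ✗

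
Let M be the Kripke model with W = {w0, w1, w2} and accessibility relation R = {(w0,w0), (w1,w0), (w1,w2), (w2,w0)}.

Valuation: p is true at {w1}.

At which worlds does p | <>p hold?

w0: p is F, <>p is F. ✗
w1: p is T, <>p is F. ✓
w2: p is F, <>p is F. ✗

{w1}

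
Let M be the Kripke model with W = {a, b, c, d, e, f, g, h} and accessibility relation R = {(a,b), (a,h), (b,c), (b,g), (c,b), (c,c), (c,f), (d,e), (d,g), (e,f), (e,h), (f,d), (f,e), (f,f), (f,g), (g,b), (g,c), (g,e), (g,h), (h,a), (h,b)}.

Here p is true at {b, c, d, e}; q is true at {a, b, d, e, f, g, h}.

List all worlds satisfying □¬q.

a: successors {b, h}; ¬q there: b:F, h:F. ✗
b: successors {c, g}; ¬q there: c:T, g:F. ✗
c: successors {b, c, f}; ¬q there: b:F, c:T, f:F. ✗
d: successors {e, g}; ¬q there: e:F, g:F. ✗
e: successors {f, h}; ¬q there: f:F, h:F. ✗
f: successors {d, e, f, g}; ¬q there: d:F, e:F, f:F, g:F. ✗
g: successors {b, c, e, h}; ¬q there: b:F, c:T, e:F, h:F. ✗
h: successors {a, b}; ¬q there: a:F, b:F. ✗

∅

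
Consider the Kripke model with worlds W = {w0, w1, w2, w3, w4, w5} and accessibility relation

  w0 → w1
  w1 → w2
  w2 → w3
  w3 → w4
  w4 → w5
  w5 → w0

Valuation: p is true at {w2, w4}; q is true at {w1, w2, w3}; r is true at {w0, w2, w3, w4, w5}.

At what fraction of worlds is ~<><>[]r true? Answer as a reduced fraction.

1/6

w0: <><>[]r is T. ✗
w1: <><>[]r is T. ✗
w2: <><>[]r is T. ✗
w3: <><>[]r is T. ✗
w4: <><>[]r is F. ✓
w5: <><>[]r is T. ✗
That's 1 of 6 worlds, so 1/6.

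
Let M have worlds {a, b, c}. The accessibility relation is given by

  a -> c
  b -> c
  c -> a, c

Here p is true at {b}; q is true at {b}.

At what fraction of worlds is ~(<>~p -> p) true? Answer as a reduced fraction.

2/3

a: <>~p -> p is F. ✓
b: <>~p -> p is T. ✗
c: <>~p -> p is F. ✓
That's 2 of 3 worlds, so 2/3.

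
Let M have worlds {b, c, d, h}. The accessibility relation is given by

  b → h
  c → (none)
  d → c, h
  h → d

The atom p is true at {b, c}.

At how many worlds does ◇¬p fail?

b: successors {h}; ¬p there: h:T. ✓
c: no successors, so ◇¬p fails. ✗
d: successors {c, h}; ¬p there: c:F, h:T. ✓
h: successors {d}; ¬p there: d:T. ✓
Satisfying worlds: {b, d, h}.
So ◇¬p fails at the other 1 world.

1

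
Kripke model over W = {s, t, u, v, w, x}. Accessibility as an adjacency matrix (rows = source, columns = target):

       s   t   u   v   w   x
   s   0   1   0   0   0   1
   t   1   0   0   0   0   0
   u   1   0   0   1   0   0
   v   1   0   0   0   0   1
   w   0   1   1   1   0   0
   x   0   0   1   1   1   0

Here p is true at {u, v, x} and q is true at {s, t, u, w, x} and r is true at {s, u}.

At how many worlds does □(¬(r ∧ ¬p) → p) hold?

s: successors {t, x}; ¬(r ∧ ¬p) → p there: t:F, x:T. ✗
t: successors {s}; ¬(r ∧ ¬p) → p there: s:T. ✓
u: successors {s, v}; ¬(r ∧ ¬p) → p there: s:T, v:T. ✓
v: successors {s, x}; ¬(r ∧ ¬p) → p there: s:T, x:T. ✓
w: successors {t, u, v}; ¬(r ∧ ¬p) → p there: t:F, u:T, v:T. ✗
x: successors {u, v, w}; ¬(r ∧ ¬p) → p there: u:T, v:T, w:F. ✗
Satisfying worlds: {t, u, v}.

3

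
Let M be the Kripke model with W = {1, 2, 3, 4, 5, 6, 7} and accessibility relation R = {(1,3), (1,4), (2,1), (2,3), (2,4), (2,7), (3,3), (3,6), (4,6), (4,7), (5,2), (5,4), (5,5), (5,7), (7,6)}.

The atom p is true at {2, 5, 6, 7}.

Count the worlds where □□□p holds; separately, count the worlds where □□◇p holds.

3 and 2

For □□□p:
1: successors {3, 4}; □□p there: 3:F, 4:T. ✗
2: successors {1, 3, 4, 7}; □□p there: 1:F, 3:F, 4:T, 7:T. ✗
3: successors {3, 6}; □□p there: 3:F, 6:T. ✗
4: successors {6, 7}; □□p there: 6:T, 7:T. ✓
5: successors {2, 4, 5, 7}; □□p there: 2:F, 4:T, 5:F, 7:T. ✗
6: no successors, so □□□p holds vacuously. ✓
7: successors {6}; □□p there: 6:T. ✓
— 3 worlds.
For □□◇p:
1: successors {3, 4}; □◇p there: 3:F, 4:F. ✗
2: successors {1, 3, 4, 7}; □◇p there: 1:T, 3:F, 4:F, 7:F. ✗
3: successors {3, 6}; □◇p there: 3:F, 6:T. ✗
4: successors {6, 7}; □◇p there: 6:T, 7:F. ✗
5: successors {2, 4, 5, 7}; □◇p there: 2:F, 4:F, 5:T, 7:F. ✗
6: no successors, so □□◇p holds vacuously. ✓
7: successors {6}; □◇p there: 6:T. ✓
— 2 worlds.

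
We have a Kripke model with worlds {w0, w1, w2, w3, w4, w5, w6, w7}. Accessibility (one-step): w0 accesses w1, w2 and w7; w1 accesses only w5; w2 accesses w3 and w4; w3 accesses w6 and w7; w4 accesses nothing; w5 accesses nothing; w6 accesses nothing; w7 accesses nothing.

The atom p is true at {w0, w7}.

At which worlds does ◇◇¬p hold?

{w0, w2}

w0: successors {w1, w2, w7}; ◇¬p there: w1:T, w2:T, w7:F. ✓
w1: successors {w5}; ◇¬p there: w5:F. ✗
w2: successors {w3, w4}; ◇¬p there: w3:T, w4:F. ✓
w3: successors {w6, w7}; ◇¬p there: w6:F, w7:F. ✗
w4: no successors, so ◇◇¬p fails. ✗
w5: no successors, so ◇◇¬p fails. ✗
w6: no successors, so ◇◇¬p fails. ✗
w7: no successors, so ◇◇¬p fails. ✗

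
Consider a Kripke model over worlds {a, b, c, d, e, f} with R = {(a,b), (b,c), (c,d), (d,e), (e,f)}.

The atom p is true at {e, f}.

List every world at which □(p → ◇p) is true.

{a, b, c, d, f}

a: successors {b}; p → ◇p there: b:T. ✓
b: successors {c}; p → ◇p there: c:T. ✓
c: successors {d}; p → ◇p there: d:T. ✓
d: successors {e}; p → ◇p there: e:T. ✓
e: successors {f}; p → ◇p there: f:F. ✗
f: no successors, so □(p → ◇p) holds vacuously. ✓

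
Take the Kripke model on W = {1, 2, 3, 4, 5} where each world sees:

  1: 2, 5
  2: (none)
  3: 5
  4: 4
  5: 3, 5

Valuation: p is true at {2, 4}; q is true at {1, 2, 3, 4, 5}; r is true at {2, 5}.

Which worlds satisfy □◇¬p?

{2, 3, 5}

1: successors {2, 5}; ◇¬p there: 2:F, 5:T. ✗
2: no successors, so □◇¬p holds vacuously. ✓
3: successors {5}; ◇¬p there: 5:T. ✓
4: successors {4}; ◇¬p there: 4:F. ✗
5: successors {3, 5}; ◇¬p there: 3:T, 5:T. ✓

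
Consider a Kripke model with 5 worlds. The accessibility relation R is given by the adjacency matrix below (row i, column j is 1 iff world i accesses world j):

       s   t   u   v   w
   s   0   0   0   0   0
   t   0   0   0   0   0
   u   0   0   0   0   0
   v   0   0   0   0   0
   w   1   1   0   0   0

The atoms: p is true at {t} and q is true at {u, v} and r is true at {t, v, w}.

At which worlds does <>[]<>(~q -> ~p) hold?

{w}

s: no successors, so <>[]<>(~q -> ~p) fails. ✗
t: no successors, so <>[]<>(~q -> ~p) fails. ✗
u: no successors, so <>[]<>(~q -> ~p) fails. ✗
v: no successors, so <>[]<>(~q -> ~p) fails. ✗
w: successors {s, t}; []<>(~q -> ~p) there: s:T, t:T. ✓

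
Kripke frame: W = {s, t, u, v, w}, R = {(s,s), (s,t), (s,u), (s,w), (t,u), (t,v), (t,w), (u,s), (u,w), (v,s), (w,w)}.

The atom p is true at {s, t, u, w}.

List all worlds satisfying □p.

{s, u, v, w}

s: successors {s, t, u, w}; p there: s:T, t:T, u:T, w:T. ✓
t: successors {u, v, w}; p there: u:T, v:F, w:T. ✗
u: successors {s, w}; p there: s:T, w:T. ✓
v: successors {s}; p there: s:T. ✓
w: successors {w}; p there: w:T. ✓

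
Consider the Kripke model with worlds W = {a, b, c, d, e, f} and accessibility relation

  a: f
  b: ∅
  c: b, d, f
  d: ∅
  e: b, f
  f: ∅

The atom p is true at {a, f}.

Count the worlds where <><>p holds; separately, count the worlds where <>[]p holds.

For <><>p:
a: successors {f}; <>p there: f:F. ✗
b: no successors, so <><>p fails. ✗
c: successors {b, d, f}; <>p there: b:F, d:F, f:F. ✗
d: no successors, so <><>p fails. ✗
e: successors {b, f}; <>p there: b:F, f:F. ✗
f: no successors, so <><>p fails. ✗
— 0 worlds.
For <>[]p:
a: successors {f}; []p there: f:T. ✓
b: no successors, so <>[]p fails. ✗
c: successors {b, d, f}; []p there: b:T, d:T, f:T. ✓
d: no successors, so <>[]p fails. ✗
e: successors {b, f}; []p there: b:T, f:T. ✓
f: no successors, so <>[]p fails. ✗
— 3 worlds.

0 and 3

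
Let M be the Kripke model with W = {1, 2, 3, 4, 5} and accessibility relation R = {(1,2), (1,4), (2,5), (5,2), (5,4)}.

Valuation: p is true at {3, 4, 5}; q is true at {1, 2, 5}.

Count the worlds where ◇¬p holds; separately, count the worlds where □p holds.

2 and 3

For ◇¬p:
1: successors {2, 4}; ¬p there: 2:T, 4:F. ✓
2: successors {5}; ¬p there: 5:F. ✗
3: no successors, so ◇¬p fails. ✗
4: no successors, so ◇¬p fails. ✗
5: successors {2, 4}; ¬p there: 2:T, 4:F. ✓
— 2 worlds.
For □p:
1: successors {2, 4}; p there: 2:F, 4:T. ✗
2: successors {5}; p there: 5:T. ✓
3: no successors, so □p holds vacuously. ✓
4: no successors, so □p holds vacuously. ✓
5: successors {2, 4}; p there: 2:F, 4:T. ✗
— 3 worlds.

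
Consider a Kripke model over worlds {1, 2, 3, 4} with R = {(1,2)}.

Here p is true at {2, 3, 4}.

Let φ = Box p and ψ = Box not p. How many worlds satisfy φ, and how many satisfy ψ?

4 and 3

For Box p:
1: successors {2}; p there: 2:T. ✓
2: no successors, so Box p holds vacuously. ✓
3: no successors, so Box p holds vacuously. ✓
4: no successors, so Box p holds vacuously. ✓
— 4 worlds.
For Box not p:
1: successors {2}; not p there: 2:F. ✗
2: no successors, so Box not p holds vacuously. ✓
3: no successors, so Box not p holds vacuously. ✓
4: no successors, so Box not p holds vacuously. ✓
— 3 worlds.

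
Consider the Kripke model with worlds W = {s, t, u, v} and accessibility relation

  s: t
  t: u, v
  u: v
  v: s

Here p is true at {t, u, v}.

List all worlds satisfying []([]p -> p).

{s, t, u}

s: successors {t}; []p -> p there: t:T. ✓
t: successors {u, v}; []p -> p there: u:T, v:T. ✓
u: successors {v}; []p -> p there: v:T. ✓
v: successors {s}; []p -> p there: s:F. ✗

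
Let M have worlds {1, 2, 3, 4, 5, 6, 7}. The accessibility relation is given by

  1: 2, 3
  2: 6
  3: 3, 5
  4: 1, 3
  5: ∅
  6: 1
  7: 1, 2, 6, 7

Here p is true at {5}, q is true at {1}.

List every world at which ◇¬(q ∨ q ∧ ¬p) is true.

1: successors {2, 3}; ¬(q ∨ q ∧ ¬p) there: 2:T, 3:T. ✓
2: successors {6}; ¬(q ∨ q ∧ ¬p) there: 6:T. ✓
3: successors {3, 5}; ¬(q ∨ q ∧ ¬p) there: 3:T, 5:T. ✓
4: successors {1, 3}; ¬(q ∨ q ∧ ¬p) there: 1:F, 3:T. ✓
5: no successors, so ◇¬(q ∨ q ∧ ¬p) fails. ✗
6: successors {1}; ¬(q ∨ q ∧ ¬p) there: 1:F. ✗
7: successors {1, 2, 6, 7}; ¬(q ∨ q ∧ ¬p) there: 1:F, 2:T, 6:T, 7:T. ✓

{1, 2, 3, 4, 7}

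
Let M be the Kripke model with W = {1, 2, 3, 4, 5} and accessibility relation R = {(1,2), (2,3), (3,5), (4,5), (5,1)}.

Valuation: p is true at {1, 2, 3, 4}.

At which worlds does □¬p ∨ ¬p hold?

1: □¬p is F, ¬p is F. ✗
2: □¬p is F, ¬p is F. ✗
3: □¬p is T, ¬p is F. ✓
4: □¬p is T, ¬p is F. ✓
5: □¬p is F, ¬p is T. ✓

{3, 4, 5}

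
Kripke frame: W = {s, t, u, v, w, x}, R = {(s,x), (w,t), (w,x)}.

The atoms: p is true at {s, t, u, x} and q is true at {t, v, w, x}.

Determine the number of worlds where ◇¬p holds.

0

s: successors {x}; ¬p there: x:F. ✗
t: no successors, so ◇¬p fails. ✗
u: no successors, so ◇¬p fails. ✗
v: no successors, so ◇¬p fails. ✗
w: successors {t, x}; ¬p there: t:F, x:F. ✗
x: no successors, so ◇¬p fails. ✗
Satisfying worlds: ∅.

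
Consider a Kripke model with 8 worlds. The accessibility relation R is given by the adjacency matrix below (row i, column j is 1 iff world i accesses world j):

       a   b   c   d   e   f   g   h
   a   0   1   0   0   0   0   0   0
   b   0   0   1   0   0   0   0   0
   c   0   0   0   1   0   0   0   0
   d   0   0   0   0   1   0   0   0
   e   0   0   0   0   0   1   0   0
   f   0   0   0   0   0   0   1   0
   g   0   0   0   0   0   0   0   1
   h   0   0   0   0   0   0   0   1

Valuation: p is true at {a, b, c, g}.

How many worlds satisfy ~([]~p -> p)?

3

a: []~p -> p is T. ✗
b: []~p -> p is T. ✗
c: []~p -> p is T. ✗
d: []~p -> p is F. ✓
e: []~p -> p is F. ✓
f: []~p -> p is T. ✗
g: []~p -> p is T. ✗
h: []~p -> p is F. ✓
Satisfying worlds: {d, e, h}.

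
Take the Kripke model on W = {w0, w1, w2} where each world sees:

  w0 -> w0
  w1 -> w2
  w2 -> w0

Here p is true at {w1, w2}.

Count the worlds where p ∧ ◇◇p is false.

w0: p is F, ◇◇p is F. ✗
w1: p is T, ◇◇p is F. ✗
w2: p is T, ◇◇p is F. ✗
Satisfying worlds: ∅.
So p ∧ ◇◇p fails at the other 3 worlds.

3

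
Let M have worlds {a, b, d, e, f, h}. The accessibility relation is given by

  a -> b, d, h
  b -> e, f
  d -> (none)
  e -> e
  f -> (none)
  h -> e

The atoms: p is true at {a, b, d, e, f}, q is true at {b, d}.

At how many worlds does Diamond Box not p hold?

a: successors {b, d, h}; Box not p there: b:F, d:T, h:F. ✓
b: successors {e, f}; Box not p there: e:F, f:T. ✓
d: no successors, so Diamond Box not p fails. ✗
e: successors {e}; Box not p there: e:F. ✗
f: no successors, so Diamond Box not p fails. ✗
h: successors {e}; Box not p there: e:F. ✗
Satisfying worlds: {a, b}.

2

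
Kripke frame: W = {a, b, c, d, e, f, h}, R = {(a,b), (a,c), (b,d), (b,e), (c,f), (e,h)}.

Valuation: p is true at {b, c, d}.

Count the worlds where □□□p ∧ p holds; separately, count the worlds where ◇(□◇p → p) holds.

3 and 2

For □□□p ∧ p:
a: □□□p is F, p is F. ✗
b: □□□p is T, p is T. ✓
c: □□□p is T, p is T. ✓
d: □□□p is T, p is T. ✓
e: □□□p is T, p is F. ✗
f: □□□p is T, p is F. ✗
h: □□□p is T, p is F. ✗
— 3 worlds.
For ◇(□◇p → p):
a: successors {b, c}; □◇p → p there: b:T, c:T. ✓
b: successors {d, e}; □◇p → p there: d:T, e:T. ✓
c: successors {f}; □◇p → p there: f:F. ✗
d: no successors, so ◇(□◇p → p) fails. ✗
e: successors {h}; □◇p → p there: h:F. ✗
f: no successors, so ◇(□◇p → p) fails. ✗
h: no successors, so ◇(□◇p → p) fails. ✗
— 2 worlds.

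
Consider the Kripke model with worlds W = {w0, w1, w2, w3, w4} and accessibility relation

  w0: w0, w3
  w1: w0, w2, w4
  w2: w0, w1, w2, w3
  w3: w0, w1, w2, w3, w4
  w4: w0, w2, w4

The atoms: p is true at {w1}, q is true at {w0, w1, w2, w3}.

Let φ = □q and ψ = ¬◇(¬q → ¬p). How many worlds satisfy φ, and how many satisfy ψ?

For □q:
w0: successors {w0, w3}; q there: w0:T, w3:T. ✓
w1: successors {w0, w2, w4}; q there: w0:T, w2:T, w4:F. ✗
w2: successors {w0, w1, w2, w3}; q there: w0:T, w1:T, w2:T, w3:T. ✓
w3: successors {w0, w1, w2, w3, w4}; q there: w0:T, w1:T, w2:T, w3:T, w4:F. ✗
w4: successors {w0, w2, w4}; q there: w0:T, w2:T, w4:F. ✗
— 2 worlds.
For ¬◇(¬q → ¬p):
w0: ◇(¬q → ¬p) is T. ✗
w1: ◇(¬q → ¬p) is T. ✗
w2: ◇(¬q → ¬p) is T. ✗
w3: ◇(¬q → ¬p) is T. ✗
w4: ◇(¬q → ¬p) is T. ✗
— 0 worlds.

2 and 0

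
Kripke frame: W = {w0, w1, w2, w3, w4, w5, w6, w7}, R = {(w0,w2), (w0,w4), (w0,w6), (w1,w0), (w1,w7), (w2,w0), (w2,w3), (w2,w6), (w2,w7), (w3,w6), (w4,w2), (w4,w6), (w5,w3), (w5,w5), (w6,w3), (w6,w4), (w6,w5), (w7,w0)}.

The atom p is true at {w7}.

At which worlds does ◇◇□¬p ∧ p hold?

{w7}

w0: ◇◇□¬p is T, p is F. ✗
w1: ◇◇□¬p is T, p is F. ✗
w2: ◇◇□¬p is T, p is F. ✗
w3: ◇◇□¬p is T, p is F. ✗
w4: ◇◇□¬p is T, p is F. ✗
w5: ◇◇□¬p is T, p is F. ✗
w6: ◇◇□¬p is T, p is F. ✗
w7: ◇◇□¬p is T, p is T. ✓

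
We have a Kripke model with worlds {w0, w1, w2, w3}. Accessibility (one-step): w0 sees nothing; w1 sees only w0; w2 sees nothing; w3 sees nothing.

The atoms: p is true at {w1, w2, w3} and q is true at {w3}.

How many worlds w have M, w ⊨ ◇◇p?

0

w0: no successors, so ◇◇p fails. ✗
w1: successors {w0}; ◇p there: w0:F. ✗
w2: no successors, so ◇◇p fails. ✗
w3: no successors, so ◇◇p fails. ✗
Satisfying worlds: ∅.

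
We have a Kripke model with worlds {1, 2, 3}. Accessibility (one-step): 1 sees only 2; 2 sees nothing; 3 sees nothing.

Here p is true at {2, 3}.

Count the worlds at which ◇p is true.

1: successors {2}; p there: 2:T. ✓
2: no successors, so ◇p fails. ✗
3: no successors, so ◇p fails. ✗
Satisfying worlds: {1}.

1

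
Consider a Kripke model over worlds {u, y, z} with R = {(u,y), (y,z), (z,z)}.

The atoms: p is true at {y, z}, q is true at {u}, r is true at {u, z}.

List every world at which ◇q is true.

∅

u: successors {y}; q there: y:F. ✗
y: successors {z}; q there: z:F. ✗
z: successors {z}; q there: z:F. ✗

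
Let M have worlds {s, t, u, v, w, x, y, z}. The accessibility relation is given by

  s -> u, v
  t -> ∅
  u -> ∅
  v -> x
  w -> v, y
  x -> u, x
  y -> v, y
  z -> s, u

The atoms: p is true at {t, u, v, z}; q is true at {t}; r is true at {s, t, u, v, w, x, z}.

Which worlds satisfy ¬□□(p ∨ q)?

{s, v, w, x, y}

s: □□(p ∨ q) is F. ✓
t: □□(p ∨ q) is T. ✗
u: □□(p ∨ q) is T. ✗
v: □□(p ∨ q) is F. ✓
w: □□(p ∨ q) is F. ✓
x: □□(p ∨ q) is F. ✓
y: □□(p ∨ q) is F. ✓
z: □□(p ∨ q) is T. ✗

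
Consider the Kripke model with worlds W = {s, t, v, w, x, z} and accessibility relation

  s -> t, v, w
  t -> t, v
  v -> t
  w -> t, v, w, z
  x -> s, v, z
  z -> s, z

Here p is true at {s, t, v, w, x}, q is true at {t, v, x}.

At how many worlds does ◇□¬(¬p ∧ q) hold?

s: successors {t, v, w}; □¬(¬p ∧ q) there: t:T, v:T, w:T. ✓
t: successors {t, v}; □¬(¬p ∧ q) there: t:T, v:T. ✓
v: successors {t}; □¬(¬p ∧ q) there: t:T. ✓
w: successors {t, v, w, z}; □¬(¬p ∧ q) there: t:T, v:T, w:T, z:T. ✓
x: successors {s, v, z}; □¬(¬p ∧ q) there: s:T, v:T, z:T. ✓
z: successors {s, z}; □¬(¬p ∧ q) there: s:T, z:T. ✓
Satisfying worlds: {s, t, v, w, x, z}.

6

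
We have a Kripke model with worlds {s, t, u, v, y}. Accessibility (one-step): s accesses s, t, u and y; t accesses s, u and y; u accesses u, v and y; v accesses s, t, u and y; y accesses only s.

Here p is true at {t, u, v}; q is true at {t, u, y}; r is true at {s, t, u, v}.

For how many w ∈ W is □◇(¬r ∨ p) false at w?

s: successors {s, t, u, y}; ◇(¬r ∨ p) there: s:T, t:T, u:T, y:F. ✗
t: successors {s, u, y}; ◇(¬r ∨ p) there: s:T, u:T, y:F. ✗
u: successors {u, v, y}; ◇(¬r ∨ p) there: u:T, v:T, y:F. ✗
v: successors {s, t, u, y}; ◇(¬r ∨ p) there: s:T, t:T, u:T, y:F. ✗
y: successors {s}; ◇(¬r ∨ p) there: s:T. ✓
Satisfying worlds: {y}.
So □◇(¬r ∨ p) fails at the other 4 worlds.

4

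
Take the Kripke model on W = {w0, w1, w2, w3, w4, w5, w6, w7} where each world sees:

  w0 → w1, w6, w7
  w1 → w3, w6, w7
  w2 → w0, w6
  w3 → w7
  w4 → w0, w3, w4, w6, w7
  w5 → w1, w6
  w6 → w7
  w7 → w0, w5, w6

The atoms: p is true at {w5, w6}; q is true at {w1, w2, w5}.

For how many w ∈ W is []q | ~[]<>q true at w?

6

w0: []q is F, ~[]<>q is T. ✓
w1: []q is F, ~[]<>q is T. ✓
w2: []q is F, ~[]<>q is T. ✓
w3: []q is F, ~[]<>q is F. ✗
w4: []q is F, ~[]<>q is T. ✓
w5: []q is F, ~[]<>q is T. ✓
w6: []q is F, ~[]<>q is F. ✗
w7: []q is F, ~[]<>q is T. ✓
Satisfying worlds: {w0, w1, w2, w4, w5, w7}.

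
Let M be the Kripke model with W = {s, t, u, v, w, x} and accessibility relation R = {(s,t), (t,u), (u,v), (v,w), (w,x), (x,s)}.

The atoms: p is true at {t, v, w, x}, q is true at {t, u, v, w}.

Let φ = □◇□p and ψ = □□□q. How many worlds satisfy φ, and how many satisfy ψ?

For □◇□p:
s: successors {t}; ◇□p there: t:T. ✓
t: successors {u}; ◇□p there: u:T. ✓
u: successors {v}; ◇□p there: v:T. ✓
v: successors {w}; ◇□p there: w:F. ✗
w: successors {x}; ◇□p there: x:T. ✓
x: successors {s}; ◇□p there: s:F. ✗
— 4 worlds.
For □□□q:
s: successors {t}; □□q there: t:T. ✓
t: successors {u}; □□q there: u:T. ✓
u: successors {v}; □□q there: v:F. ✗
v: successors {w}; □□q there: w:F. ✗
w: successors {x}; □□q there: x:T. ✓
x: successors {s}; □□q there: s:T. ✓
— 4 worlds.

4 and 4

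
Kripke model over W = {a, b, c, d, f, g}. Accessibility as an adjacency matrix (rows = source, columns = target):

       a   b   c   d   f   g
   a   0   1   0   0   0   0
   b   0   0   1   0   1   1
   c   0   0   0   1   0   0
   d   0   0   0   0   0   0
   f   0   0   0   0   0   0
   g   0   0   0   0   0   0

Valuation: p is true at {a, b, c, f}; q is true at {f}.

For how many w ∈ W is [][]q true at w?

a: successors {b}; []q there: b:F. ✗
b: successors {c, f, g}; []q there: c:F, f:T, g:T. ✗
c: successors {d}; []q there: d:T. ✓
d: no successors, so [][]q holds vacuously. ✓
f: no successors, so [][]q holds vacuously. ✓
g: no successors, so [][]q holds vacuously. ✓
Satisfying worlds: {c, d, f, g}.

4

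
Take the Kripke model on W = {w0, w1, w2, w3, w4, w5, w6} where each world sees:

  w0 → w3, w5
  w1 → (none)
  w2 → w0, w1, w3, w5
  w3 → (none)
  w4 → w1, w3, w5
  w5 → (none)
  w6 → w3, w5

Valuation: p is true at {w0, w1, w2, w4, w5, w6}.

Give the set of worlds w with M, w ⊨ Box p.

{w1, w3, w5}

w0: successors {w3, w5}; p there: w3:F, w5:T. ✗
w1: no successors, so Box p holds vacuously. ✓
w2: successors {w0, w1, w3, w5}; p there: w0:T, w1:T, w3:F, w5:T. ✗
w3: no successors, so Box p holds vacuously. ✓
w4: successors {w1, w3, w5}; p there: w1:T, w3:F, w5:T. ✗
w5: no successors, so Box p holds vacuously. ✓
w6: successors {w3, w5}; p there: w3:F, w5:T. ✗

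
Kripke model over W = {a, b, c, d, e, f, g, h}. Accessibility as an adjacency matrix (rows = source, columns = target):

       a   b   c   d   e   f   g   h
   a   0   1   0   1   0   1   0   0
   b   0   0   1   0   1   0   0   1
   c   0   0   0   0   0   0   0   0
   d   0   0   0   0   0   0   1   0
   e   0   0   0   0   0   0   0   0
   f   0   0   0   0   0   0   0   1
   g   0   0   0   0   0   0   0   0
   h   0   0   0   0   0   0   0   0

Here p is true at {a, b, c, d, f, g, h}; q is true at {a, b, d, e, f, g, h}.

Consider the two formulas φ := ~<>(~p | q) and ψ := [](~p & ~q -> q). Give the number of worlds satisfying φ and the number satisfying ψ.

4 and 8

For ~<>(~p | q):
a: <>(~p | q) is T. ✗
b: <>(~p | q) is T. ✗
c: <>(~p | q) is F. ✓
d: <>(~p | q) is T. ✗
e: <>(~p | q) is F. ✓
f: <>(~p | q) is T. ✗
g: <>(~p | q) is F. ✓
h: <>(~p | q) is F. ✓
— 4 worlds.
For [](~p & ~q -> q):
a: successors {b, d, f}; ~p & ~q -> q there: b:T, d:T, f:T. ✓
b: successors {c, e, h}; ~p & ~q -> q there: c:T, e:T, h:T. ✓
c: no successors, so [](~p & ~q -> q) holds vacuously. ✓
d: successors {g}; ~p & ~q -> q there: g:T. ✓
e: no successors, so [](~p & ~q -> q) holds vacuously. ✓
f: successors {h}; ~p & ~q -> q there: h:T. ✓
g: no successors, so [](~p & ~q -> q) holds vacuously. ✓
h: no successors, so [](~p & ~q -> q) holds vacuously. ✓
— 8 worlds.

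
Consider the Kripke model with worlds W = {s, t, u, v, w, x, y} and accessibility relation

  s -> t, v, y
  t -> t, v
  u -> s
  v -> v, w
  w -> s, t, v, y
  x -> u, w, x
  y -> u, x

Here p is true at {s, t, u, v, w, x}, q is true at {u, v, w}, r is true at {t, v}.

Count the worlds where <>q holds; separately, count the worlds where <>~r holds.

For <>q:
s: successors {t, v, y}; q there: t:F, v:T, y:F. ✓
t: successors {t, v}; q there: t:F, v:T. ✓
u: successors {s}; q there: s:F. ✗
v: successors {v, w}; q there: v:T, w:T. ✓
w: successors {s, t, v, y}; q there: s:F, t:F, v:T, y:F. ✓
x: successors {u, w, x}; q there: u:T, w:T, x:F. ✓
y: successors {u, x}; q there: u:T, x:F. ✓
— 6 worlds.
For <>~r:
s: successors {t, v, y}; ~r there: t:F, v:F, y:T. ✓
t: successors {t, v}; ~r there: t:F, v:F. ✗
u: successors {s}; ~r there: s:T. ✓
v: successors {v, w}; ~r there: v:F, w:T. ✓
w: successors {s, t, v, y}; ~r there: s:T, t:F, v:F, y:T. ✓
x: successors {u, w, x}; ~r there: u:T, w:T, x:T. ✓
y: successors {u, x}; ~r there: u:T, x:T. ✓
— 6 worlds.

6 and 6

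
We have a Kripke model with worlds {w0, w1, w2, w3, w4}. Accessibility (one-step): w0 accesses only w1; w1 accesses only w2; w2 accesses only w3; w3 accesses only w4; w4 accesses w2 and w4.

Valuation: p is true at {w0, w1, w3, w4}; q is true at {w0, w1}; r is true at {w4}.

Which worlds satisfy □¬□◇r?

w0: successors {w1}; ¬□◇r there: w1:T. ✓
w1: successors {w2}; ¬□◇r there: w2:F. ✗
w2: successors {w3}; ¬□◇r there: w3:F. ✗
w3: successors {w4}; ¬□◇r there: w4:T. ✓
w4: successors {w2, w4}; ¬□◇r there: w2:F, w4:T. ✗

{w0, w3}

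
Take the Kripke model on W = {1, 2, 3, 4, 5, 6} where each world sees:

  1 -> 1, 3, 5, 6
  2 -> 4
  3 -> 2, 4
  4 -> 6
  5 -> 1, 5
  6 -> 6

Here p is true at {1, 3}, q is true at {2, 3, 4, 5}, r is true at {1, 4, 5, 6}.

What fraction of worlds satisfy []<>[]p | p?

1: []<>[]p is F, p is T. ✓
2: []<>[]p is F, p is F. ✗
3: []<>[]p is F, p is T. ✓
4: []<>[]p is F, p is F. ✗
5: []<>[]p is F, p is F. ✗
6: []<>[]p is F, p is F. ✗
That's 2 of 6 worlds, so 2/6 = 1/3.

1/3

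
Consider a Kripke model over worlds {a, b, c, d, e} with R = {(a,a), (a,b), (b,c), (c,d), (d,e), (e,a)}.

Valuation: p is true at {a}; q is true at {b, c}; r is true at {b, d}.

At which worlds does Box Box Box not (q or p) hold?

a: successors {a, b}; Box Box not (q or p) there: a:F, b:T. ✗
b: successors {c}; Box Box not (q or p) there: c:T. ✓
c: successors {d}; Box Box not (q or p) there: d:F. ✗
d: successors {e}; Box Box not (q or p) there: e:F. ✗
e: successors {a}; Box Box not (q or p) there: a:F. ✗

{b}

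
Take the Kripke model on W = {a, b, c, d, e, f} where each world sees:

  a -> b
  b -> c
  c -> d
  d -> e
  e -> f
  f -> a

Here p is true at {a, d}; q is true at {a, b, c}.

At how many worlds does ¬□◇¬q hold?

a: □◇¬q is F. ✓
b: □◇¬q is T. ✗
c: □◇¬q is T. ✗
d: □◇¬q is T. ✗
e: □◇¬q is F. ✓
f: □◇¬q is F. ✓
Satisfying worlds: {a, e, f}.

3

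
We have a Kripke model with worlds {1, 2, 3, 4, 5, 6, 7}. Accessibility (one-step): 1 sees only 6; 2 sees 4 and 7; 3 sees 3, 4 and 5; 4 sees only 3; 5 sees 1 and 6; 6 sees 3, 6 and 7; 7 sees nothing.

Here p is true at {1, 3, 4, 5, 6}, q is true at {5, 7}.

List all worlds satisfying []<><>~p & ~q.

1: []<><>~p is T, ~q is T. ✓
2: []<><>~p is F, ~q is T. ✗
3: []<><>~p is F, ~q is T. ✗
4: []<><>~p is F, ~q is T. ✗
5: []<><>~p is T, ~q is F. ✗
6: []<><>~p is F, ~q is T. ✗
7: []<><>~p is T, ~q is F. ✗

{1}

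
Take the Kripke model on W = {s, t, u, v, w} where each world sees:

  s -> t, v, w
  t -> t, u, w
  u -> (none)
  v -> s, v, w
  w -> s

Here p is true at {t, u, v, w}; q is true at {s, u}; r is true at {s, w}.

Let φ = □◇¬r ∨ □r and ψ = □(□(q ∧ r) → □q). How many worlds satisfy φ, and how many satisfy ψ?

For □◇¬r ∨ □r:
s: □◇¬r is F, □r is F. ✗
t: □◇¬r is F, □r is F. ✗
u: □◇¬r is T, □r is T. ✓
v: □◇¬r is F, □r is F. ✗
w: □◇¬r is T, □r is T. ✓
— 2 worlds.
For □(□(q ∧ r) → □q):
s: successors {t, v, w}; □(q ∧ r) → □q there: t:T, v:T, w:T. ✓
t: successors {t, u, w}; □(q ∧ r) → □q there: t:T, u:T, w:T. ✓
u: no successors, so □(□(q ∧ r) → □q) holds vacuously. ✓
v: successors {s, v, w}; □(q ∧ r) → □q there: s:T, v:T, w:T. ✓
w: successors {s}; □(q ∧ r) → □q there: s:T. ✓
— 5 worlds.

2 and 5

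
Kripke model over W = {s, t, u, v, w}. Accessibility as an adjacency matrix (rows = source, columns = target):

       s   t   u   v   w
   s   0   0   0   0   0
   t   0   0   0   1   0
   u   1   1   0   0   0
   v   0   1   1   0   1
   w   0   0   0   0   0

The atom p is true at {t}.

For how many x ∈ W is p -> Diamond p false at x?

s: p is F, Diamond p is F. ✓
t: p is T, Diamond p is F. ✗
u: p is F, Diamond p is T. ✓
v: p is F, Diamond p is T. ✓
w: p is F, Diamond p is F. ✓
Satisfying worlds: {s, u, v, w}.
So p -> Diamond p fails at the other 1 world.

1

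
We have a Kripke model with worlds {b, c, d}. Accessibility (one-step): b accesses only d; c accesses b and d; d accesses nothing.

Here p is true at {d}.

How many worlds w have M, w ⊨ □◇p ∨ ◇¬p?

2

b: □◇p is F, ◇¬p is F. ✗
c: □◇p is F, ◇¬p is T. ✓
d: □◇p is T, ◇¬p is F. ✓
Satisfying worlds: {c, d}.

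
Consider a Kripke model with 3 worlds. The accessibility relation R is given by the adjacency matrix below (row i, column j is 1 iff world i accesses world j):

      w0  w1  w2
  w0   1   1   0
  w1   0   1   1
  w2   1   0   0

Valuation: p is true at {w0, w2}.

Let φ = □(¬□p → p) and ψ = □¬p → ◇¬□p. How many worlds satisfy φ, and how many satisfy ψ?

For □(¬□p → p):
w0: successors {w0, w1}; ¬□p → p there: w0:T, w1:F. ✗
w1: successors {w1, w2}; ¬□p → p there: w1:F, w2:T. ✗
w2: successors {w0}; ¬□p → p there: w0:T. ✓
— 1 world.
For □¬p → ◇¬□p:
w0: □¬p is F, ◇¬□p is T. ✓
w1: □¬p is F, ◇¬□p is T. ✓
w2: □¬p is F, ◇¬□p is T. ✓
— 3 worlds.

1 and 3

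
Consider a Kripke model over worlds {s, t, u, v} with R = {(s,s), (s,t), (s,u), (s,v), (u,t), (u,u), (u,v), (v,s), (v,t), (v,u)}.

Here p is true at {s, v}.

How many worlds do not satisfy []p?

s: successors {s, t, u, v}; p there: s:T, t:F, u:F, v:T. ✗
t: no successors, so []p holds vacuously. ✓
u: successors {t, u, v}; p there: t:F, u:F, v:T. ✗
v: successors {s, t, u}; p there: s:T, t:F, u:F. ✗
Satisfying worlds: {t}.
So []p fails at the other 3 worlds.

3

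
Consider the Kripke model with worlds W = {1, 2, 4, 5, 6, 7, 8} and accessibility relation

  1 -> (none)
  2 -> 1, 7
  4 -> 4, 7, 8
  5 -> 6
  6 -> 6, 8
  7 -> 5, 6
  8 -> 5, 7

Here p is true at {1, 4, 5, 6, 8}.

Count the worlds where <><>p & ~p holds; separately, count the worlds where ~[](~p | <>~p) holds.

For <><>p & ~p:
1: <><>p is F, ~p is F. ✗
2: <><>p is T, ~p is T. ✓
4: <><>p is T, ~p is F. ✗
5: <><>p is T, ~p is F. ✗
6: <><>p is T, ~p is F. ✗
7: <><>p is T, ~p is T. ✓
8: <><>p is T, ~p is F. ✗
— 2 worlds.
For ~[](~p | <>~p):
1: [](~p | <>~p) is T. ✗
2: [](~p | <>~p) is F. ✓
4: [](~p | <>~p) is T. ✗
5: [](~p | <>~p) is F. ✓
6: [](~p | <>~p) is F. ✓
7: [](~p | <>~p) is F. ✓
8: [](~p | <>~p) is F. ✓
— 5 worlds.

2 and 5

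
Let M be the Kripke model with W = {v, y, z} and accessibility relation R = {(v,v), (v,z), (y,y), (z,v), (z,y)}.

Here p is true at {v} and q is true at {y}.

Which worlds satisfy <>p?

{v, z}

v: successors {v, z}; p there: v:T, z:F. ✓
y: successors {y}; p there: y:F. ✗
z: successors {v, y}; p there: v:T, y:F. ✓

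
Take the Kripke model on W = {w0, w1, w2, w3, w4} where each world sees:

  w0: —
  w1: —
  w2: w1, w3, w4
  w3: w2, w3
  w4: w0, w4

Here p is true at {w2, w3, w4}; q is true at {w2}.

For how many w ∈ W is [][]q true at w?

2

w0: no successors, so [][]q holds vacuously. ✓
w1: no successors, so [][]q holds vacuously. ✓
w2: successors {w1, w3, w4}; []q there: w1:T, w3:F, w4:F. ✗
w3: successors {w2, w3}; []q there: w2:F, w3:F. ✗
w4: successors {w0, w4}; []q there: w0:T, w4:F. ✗
Satisfying worlds: {w0, w1}.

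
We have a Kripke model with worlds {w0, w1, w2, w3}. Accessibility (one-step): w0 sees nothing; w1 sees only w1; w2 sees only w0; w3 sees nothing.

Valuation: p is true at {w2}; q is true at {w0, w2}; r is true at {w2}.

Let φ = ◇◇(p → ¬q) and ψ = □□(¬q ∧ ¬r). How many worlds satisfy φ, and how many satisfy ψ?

1 and 4

For ◇◇(p → ¬q):
w0: no successors, so ◇◇(p → ¬q) fails. ✗
w1: successors {w1}; ◇(p → ¬q) there: w1:T. ✓
w2: successors {w0}; ◇(p → ¬q) there: w0:F. ✗
w3: no successors, so ◇◇(p → ¬q) fails. ✗
— 1 world.
For □□(¬q ∧ ¬r):
w0: no successors, so □□(¬q ∧ ¬r) holds vacuously. ✓
w1: successors {w1}; □(¬q ∧ ¬r) there: w1:T. ✓
w2: successors {w0}; □(¬q ∧ ¬r) there: w0:T. ✓
w3: no successors, so □□(¬q ∧ ¬r) holds vacuously. ✓
— 4 worlds.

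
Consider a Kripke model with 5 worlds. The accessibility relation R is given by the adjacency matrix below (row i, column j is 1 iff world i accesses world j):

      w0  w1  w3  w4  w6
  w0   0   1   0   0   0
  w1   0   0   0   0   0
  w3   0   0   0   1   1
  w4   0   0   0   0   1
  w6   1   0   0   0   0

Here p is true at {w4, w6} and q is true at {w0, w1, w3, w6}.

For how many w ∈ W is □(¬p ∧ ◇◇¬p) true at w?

1

w0: successors {w1}; ¬p ∧ ◇◇¬p there: w1:F. ✗
w1: no successors, so □(¬p ∧ ◇◇¬p) holds vacuously. ✓
w3: successors {w4, w6}; ¬p ∧ ◇◇¬p there: w4:F, w6:F. ✗
w4: successors {w6}; ¬p ∧ ◇◇¬p there: w6:F. ✗
w6: successors {w0}; ¬p ∧ ◇◇¬p there: w0:F. ✗
Satisfying worlds: {w1}.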